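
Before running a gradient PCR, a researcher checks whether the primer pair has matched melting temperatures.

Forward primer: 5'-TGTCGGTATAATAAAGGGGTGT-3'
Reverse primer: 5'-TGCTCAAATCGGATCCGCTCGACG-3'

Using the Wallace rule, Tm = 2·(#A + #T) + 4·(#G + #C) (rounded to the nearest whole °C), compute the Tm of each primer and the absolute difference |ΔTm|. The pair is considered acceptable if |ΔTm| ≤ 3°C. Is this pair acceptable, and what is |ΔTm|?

|ΔTm| = 14°C; the pair is not acceptable.

Forward: A=6 T=7 G=8 C=1 → Tm = 2·13 + 4·9 = 62°C.
Reverse: A=5 T=5 G=6 C=8 → Tm = 2·10 + 4·14 = 76°C.
|ΔTm| = |62 − 76| = 14°C, > 3°C.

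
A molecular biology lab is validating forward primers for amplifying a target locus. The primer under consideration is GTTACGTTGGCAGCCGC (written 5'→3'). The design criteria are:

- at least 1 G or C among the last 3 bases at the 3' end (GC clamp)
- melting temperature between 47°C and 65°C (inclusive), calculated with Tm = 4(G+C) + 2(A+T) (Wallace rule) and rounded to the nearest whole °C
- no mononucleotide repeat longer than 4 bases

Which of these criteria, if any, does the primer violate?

Base counts: A=2, T=4, G=6, C=5 (length 17).
GC clamp: 3' end CGC has 3 G/C ✓
Tm: Tm = 2·6 + 4·11 = 56°C ✓
homopolymer run: longest run = 2 ✓

Meets all criteria.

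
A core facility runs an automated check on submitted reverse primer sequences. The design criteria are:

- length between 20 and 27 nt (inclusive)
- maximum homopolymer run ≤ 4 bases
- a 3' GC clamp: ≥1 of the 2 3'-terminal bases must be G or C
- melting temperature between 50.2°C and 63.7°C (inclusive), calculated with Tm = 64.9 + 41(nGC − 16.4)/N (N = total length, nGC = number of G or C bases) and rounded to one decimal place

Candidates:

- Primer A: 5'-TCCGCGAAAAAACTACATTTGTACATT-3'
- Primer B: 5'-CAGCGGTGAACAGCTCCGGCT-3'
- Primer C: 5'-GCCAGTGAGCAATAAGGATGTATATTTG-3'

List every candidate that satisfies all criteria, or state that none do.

Primer A (27 nt, A=10 T=8 G=3 C=6): length 27 ✓; longest run = 6, exceeds 4 ✗; 3' end TT has 0 G/C, need ≥1 ✗; Tm = 64.9 + 41·(9 − 16.4)/27 = 53.7°C ✓ — fails.
Primer B (21 nt, A=4 T=3 G=7 C=7): length 21 ✓; longest run = 2 ✓; 3' end CT has 1 G/C ✓; Tm = 64.9 + 41·(14 − 16.4)/21 = 60.2°C ✓ — passes.
Primer C (28 nt, A=9 T=8 G=8 C=3): length 28, outside 20–27 ✗; longest run = 3 ✓; 3' end TG has 1 G/C ✓; Tm = 64.9 + 41·(11 − 16.4)/28 = 57.0°C ✓ — fails.

Primer B only.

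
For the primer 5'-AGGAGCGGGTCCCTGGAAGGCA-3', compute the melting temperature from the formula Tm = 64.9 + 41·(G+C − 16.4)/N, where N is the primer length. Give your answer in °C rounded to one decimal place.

62.3°C

Base counts: A=5, T=2, G=10, C=5; G+C = 15, N = 22.
Tm = 64.9 + 41·(15 − 16.4)/22 = 64.9 + -57.40/22 = 62.3°C.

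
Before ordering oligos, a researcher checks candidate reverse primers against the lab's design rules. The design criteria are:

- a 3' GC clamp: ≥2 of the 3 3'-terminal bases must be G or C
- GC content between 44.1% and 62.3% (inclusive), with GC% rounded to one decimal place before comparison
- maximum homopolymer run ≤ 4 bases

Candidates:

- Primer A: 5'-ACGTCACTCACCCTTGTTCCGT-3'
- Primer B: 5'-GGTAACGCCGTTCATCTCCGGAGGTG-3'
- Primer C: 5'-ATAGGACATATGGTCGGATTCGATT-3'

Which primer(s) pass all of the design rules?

Primer A (22 nt, A=3 T=7 G=3 C=9): 3' end CGT has 2 G/C ✓; GC 12/22 = 54.5% ✓; longest run = 3 ✓ — passes.
Primer B (26 nt, A=4 T=6 G=9 C=7): 3' end GTG has 2 G/C ✓; GC 16/26 = 61.5% ✓; longest run = 2 ✓ — passes.
Primer C (25 nt, A=7 T=8 G=7 C=3): 3' end ATT has 0 G/C, need ≥2 ✗; GC 10/25 = 40.0%, outside 44.1–62.3% ✗; longest run = 2 ✓ — fails.

Primer A and Primer B.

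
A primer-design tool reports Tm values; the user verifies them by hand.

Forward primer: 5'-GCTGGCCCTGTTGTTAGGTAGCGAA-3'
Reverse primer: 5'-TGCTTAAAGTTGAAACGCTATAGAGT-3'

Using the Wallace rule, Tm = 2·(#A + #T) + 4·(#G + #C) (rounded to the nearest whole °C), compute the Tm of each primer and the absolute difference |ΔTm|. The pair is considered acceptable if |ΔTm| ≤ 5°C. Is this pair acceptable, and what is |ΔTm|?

Forward: A=4 T=7 G=9 C=5 → Tm = 2·11 + 4·14 = 78°C.
Reverse: A=9 T=8 G=6 C=3 → Tm = 2·17 + 4·9 = 70°C.
|ΔTm| = |78 − 70| = 8°C, > 5°C.

|ΔTm| = 8°C; the pair is not acceptable.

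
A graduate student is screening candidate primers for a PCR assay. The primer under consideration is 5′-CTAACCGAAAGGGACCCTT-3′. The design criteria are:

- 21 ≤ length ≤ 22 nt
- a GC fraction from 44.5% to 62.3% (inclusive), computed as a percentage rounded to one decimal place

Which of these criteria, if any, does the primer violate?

Base counts: A=6, T=3, G=4, C=6 (length 19).
length: length 19, outside 21–22 ✗
GC content: GC 10/19 = 52.6% ✓

Fails: length.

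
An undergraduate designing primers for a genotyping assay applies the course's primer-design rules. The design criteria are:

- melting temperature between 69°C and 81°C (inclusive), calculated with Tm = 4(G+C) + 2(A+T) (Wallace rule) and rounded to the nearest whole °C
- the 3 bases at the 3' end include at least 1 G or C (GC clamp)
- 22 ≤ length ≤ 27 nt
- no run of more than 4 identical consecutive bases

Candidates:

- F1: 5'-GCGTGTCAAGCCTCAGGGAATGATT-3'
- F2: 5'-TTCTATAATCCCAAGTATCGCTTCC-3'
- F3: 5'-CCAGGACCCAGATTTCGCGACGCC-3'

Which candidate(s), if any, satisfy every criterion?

F1 (25 nt, A=6 T=6 G=8 C=5): Tm = 2·12 + 4·13 = 76°C ✓; 3' end ATT has 0 G/C, need ≥1 ✗; length 25 ✓; longest run = 3 ✓ — fails.
F2 (25 nt, A=6 T=9 G=2 C=8): Tm = 2·15 + 4·10 = 70°C ✓; 3' end TCC has 2 G/C ✓; length 25 ✓; longest run = 3 ✓ — passes.
F3 (24 nt, A=5 T=3 G=6 C=10): Tm = 2·8 + 4·16 = 80°C ✓; 3' end GCC has 3 G/C ✓; length 24 ✓; longest run = 3 ✓ — passes.

F2 and F3.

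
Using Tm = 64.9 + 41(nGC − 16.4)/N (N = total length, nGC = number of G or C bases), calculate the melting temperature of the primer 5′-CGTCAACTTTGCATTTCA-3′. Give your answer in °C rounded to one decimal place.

Base counts: A=4, T=7, G=2, C=5; G+C = 7, N = 18.
Tm = 64.9 + 41·(7 − 16.4)/18 = 64.9 + -385.40/18 = 43.5°C.

43.5°C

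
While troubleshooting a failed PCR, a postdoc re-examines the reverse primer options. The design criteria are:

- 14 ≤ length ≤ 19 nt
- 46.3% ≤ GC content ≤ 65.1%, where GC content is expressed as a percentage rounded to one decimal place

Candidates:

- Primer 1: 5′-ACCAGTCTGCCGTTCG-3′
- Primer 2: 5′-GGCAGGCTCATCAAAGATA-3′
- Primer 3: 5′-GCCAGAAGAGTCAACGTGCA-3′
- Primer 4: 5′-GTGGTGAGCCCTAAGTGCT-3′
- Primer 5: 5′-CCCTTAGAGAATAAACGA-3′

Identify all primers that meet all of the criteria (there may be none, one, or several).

Primer 1, Primer 2 and Primer 4.

Primer 1 (16 nt, A=2 T=4 G=4 C=6): length 16 ✓; GC 10/16 = 62.5% ✓ — passes.
Primer 2 (19 nt, A=7 T=3 G=5 C=4): length 19 ✓; GC 9/19 = 47.4% ✓ — passes.
Primer 3 (20 nt, A=7 T=2 G=6 C=5): length 20, outside 14–19 ✗; GC 11/20 = 55.0% ✓ — fails.
Primer 4 (19 nt, A=3 T=5 G=7 C=4): length 19 ✓; GC 11/19 = 57.9% ✓ — passes.
Primer 5 (18 nt, A=8 T=3 G=3 C=4): length 18 ✓; GC 7/18 = 38.9%, outside 46.3–65.1% ✗ — fails.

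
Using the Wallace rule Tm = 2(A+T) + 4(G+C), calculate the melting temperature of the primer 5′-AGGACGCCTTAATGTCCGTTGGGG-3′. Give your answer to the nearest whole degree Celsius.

76°C

Base counts: A=4, T=6, G=9, C=5 (length 24).
Tm = 2·(4+6) + 4·(9+5) = 2·10 + 4·14 = 20 + 56 = 76°C.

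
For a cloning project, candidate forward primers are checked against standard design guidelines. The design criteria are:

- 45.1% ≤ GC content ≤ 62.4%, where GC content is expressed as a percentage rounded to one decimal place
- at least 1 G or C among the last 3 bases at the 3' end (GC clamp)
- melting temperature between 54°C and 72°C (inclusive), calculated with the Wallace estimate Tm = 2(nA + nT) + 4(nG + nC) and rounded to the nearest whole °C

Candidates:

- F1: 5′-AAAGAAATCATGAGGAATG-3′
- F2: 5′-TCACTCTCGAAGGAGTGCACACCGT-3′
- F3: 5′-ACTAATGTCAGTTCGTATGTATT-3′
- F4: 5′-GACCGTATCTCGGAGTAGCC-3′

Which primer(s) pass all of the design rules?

F4 only.

F1 (19 nt, A=10 T=3 G=5 C=1): GC 6/19 = 31.6%, outside 45.1–62.4% ✗; 3' end ATG has 1 G/C ✓; Tm = 2·13 + 4·6 = 50°C, outside 54–72°C ✗ — fails.
F2 (25 nt, A=6 T=5 G=6 C=8): GC 14/25 = 56.0% ✓; 3' end CGT has 2 G/C ✓; Tm = 2·11 + 4·14 = 78°C, outside 54–72°C ✗ — fails.
F3 (23 nt, A=6 T=10 G=4 C=3): GC 7/23 = 30.4%, outside 45.1–62.4% ✗; 3' end ATT has 0 G/C, need ≥1 ✗; Tm = 2·16 + 4·7 = 60°C ✓ — fails.
F4 (20 nt, A=4 T=4 G=6 C=6): GC 12/20 = 60.0% ✓; 3' end GCC has 3 G/C ✓; Tm = 2·8 + 4·12 = 64°C ✓ — passes.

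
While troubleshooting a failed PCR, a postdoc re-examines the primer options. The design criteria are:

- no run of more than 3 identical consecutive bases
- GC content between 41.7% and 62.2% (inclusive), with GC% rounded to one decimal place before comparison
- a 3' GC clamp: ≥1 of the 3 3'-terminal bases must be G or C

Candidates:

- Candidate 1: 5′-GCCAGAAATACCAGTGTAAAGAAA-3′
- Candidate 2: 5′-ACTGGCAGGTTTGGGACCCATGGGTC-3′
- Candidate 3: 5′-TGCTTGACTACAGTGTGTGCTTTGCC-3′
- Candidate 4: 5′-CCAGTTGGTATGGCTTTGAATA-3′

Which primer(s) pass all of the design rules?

Candidate 2 and Candidate 3.

Candidate 1 (24 nt, A=12 T=3 G=5 C=4): longest run = 3 ✓; GC 9/24 = 37.5%, outside 41.7–62.2% ✗; 3' end AAA has 0 G/C, need ≥1 ✗ — fails.
Candidate 2 (26 nt, A=4 T=6 G=10 C=6): longest run = 3 ✓; GC 16/26 = 61.5% ✓; 3' end GTC has 2 G/C ✓ — passes.
Candidate 3 (26 nt, A=3 T=10 G=7 C=6): longest run = 3 ✓; GC 13/26 = 50.0% ✓; 3' end GCC has 3 G/C ✓ — passes.
Candidate 4 (22 nt, A=5 T=8 G=6 C=3): longest run = 3 ✓; GC 9/22 = 40.9%, outside 41.7–62.2% ✗; 3' end ATA has 0 G/C, need ≥1 ✗ — fails.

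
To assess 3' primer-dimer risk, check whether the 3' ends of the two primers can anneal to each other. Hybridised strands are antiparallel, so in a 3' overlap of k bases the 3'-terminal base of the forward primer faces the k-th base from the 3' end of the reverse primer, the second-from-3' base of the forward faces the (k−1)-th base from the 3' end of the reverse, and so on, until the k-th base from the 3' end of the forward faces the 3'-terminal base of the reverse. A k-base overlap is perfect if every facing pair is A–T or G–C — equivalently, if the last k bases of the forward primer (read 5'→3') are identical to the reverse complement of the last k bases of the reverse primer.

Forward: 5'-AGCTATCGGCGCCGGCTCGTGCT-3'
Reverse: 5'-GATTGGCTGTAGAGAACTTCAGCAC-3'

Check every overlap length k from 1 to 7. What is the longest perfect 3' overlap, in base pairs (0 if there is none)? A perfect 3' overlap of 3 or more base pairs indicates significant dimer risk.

Longest perfect overlap: 5 complementary base pairs; significant dimer risk (threshold 3).

Last 7 bases (5'→3') — forward …TCGTGCT, reverse …TCAGCAC.
Reverse complement of the reverse primer's last 7 bases: GTGCTGA; its first k bases are the reverse complement of the reverse primer's last k bases, so a perfect k-base overlap needs the forward primer's last k bases to equal them.
Comparing (forward last k vs required): k=1: T vs G ✗; k=2: CT vs GT ✗; k=3: GCT vs GTG ✗; k=4: TGCT vs GTGC ✗; k=5: GTGCT vs GTGCT ✓; k=6: CGTGCT vs GTGCTG ✗; k=7: TCGTGCT vs GTGCTGA ✗.
Only k = 5 is perfect, so the longest perfect 3' overlap is 5.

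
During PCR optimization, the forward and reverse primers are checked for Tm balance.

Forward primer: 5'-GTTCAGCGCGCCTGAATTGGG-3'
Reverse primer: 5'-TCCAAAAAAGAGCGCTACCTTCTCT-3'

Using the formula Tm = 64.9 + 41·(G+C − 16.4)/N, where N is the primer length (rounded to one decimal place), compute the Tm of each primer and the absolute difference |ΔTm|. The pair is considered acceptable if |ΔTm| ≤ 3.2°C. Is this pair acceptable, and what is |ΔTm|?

Forward: G+C = 13, N = 21 → Tm = 64.9 + 41·(13 − 16.4)/21 = 58.3°C.
Reverse: G+C = 11, N = 25 → Tm = 64.9 + 41·(11 − 16.4)/25 = 56.0°C.
|ΔTm| = |58.3 − 56.0| = 2.3°C, ≤ 3.2°C.

|ΔTm| = 2.3°C; the pair is acceptable.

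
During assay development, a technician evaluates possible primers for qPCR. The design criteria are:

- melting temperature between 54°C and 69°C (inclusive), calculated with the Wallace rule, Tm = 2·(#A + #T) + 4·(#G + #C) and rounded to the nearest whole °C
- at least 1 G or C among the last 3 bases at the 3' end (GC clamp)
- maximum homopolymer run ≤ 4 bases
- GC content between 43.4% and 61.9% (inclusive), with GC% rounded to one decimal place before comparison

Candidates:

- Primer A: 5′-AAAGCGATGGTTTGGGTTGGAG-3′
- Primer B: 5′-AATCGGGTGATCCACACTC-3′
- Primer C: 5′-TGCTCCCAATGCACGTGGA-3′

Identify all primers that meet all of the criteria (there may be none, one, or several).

Primer A (22 nt, A=5 T=6 G=10 C=1): Tm = 2·11 + 4·11 = 66°C ✓; 3' end GAG has 2 G/C ✓; longest run = 3 ✓; GC 11/22 = 50.0% ✓ — passes.
Primer B (19 nt, A=5 T=4 G=4 C=6): Tm = 2·9 + 4·10 = 58°C ✓; 3' end CTC has 2 G/C ✓; longest run = 3 ✓; GC 10/19 = 52.6% ✓ — passes.
Primer C (19 nt, A=4 T=4 G=5 C=6): Tm = 2·8 + 4·11 = 60°C ✓; 3' end GGA has 2 G/C ✓; longest run = 3 ✓; GC 11/19 = 57.9% ✓ — passes.

Primer A, Primer B and Primer C.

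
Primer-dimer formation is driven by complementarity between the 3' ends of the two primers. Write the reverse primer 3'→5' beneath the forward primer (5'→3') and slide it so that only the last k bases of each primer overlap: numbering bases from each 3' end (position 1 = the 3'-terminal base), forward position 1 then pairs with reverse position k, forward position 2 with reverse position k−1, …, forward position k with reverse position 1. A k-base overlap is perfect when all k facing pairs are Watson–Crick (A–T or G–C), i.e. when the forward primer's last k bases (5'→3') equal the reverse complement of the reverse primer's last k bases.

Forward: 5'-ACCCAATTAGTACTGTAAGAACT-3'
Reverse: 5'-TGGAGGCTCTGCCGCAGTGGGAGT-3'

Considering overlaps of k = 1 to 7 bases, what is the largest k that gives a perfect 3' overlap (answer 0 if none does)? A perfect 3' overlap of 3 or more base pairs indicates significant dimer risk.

Longest perfect overlap: 3 complementary base pairs; significant dimer risk (threshold 3).

Last 7 bases (5'→3') — forward …AAGAACT, reverse …TGGGAGT.
Reverse complement of the reverse primer's last 7 bases: ACTCCCA; its first k bases are the reverse complement of the reverse primer's last k bases, so a perfect k-base overlap needs the forward primer's last k bases to equal them.
Comparing (forward last k vs required): k=1: T vs A ✗; k=2: CT vs AC ✗; k=3: ACT vs ACT ✓; k=4: AACT vs ACTC ✗; k=5: GAACT vs ACTCC ✗; k=6: AGAACT vs ACTCCC ✗; k=7: AAGAACT vs ACTCCCA ✗.
Only k = 3 is perfect, so the longest perfect 3' overlap is 3.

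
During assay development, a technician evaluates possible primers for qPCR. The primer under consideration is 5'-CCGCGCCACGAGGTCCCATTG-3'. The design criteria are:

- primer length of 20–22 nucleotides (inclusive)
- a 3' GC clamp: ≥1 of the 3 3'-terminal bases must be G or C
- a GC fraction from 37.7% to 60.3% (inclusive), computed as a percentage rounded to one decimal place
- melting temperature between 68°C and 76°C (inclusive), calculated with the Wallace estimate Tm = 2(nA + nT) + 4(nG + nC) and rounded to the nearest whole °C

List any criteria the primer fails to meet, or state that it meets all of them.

Base counts: A=3, T=3, G=6, C=9 (length 21).
length: length 21 ✓
GC clamp: 3' end TTG has 1 G/C ✓
GC content: GC 15/21 = 71.4%, outside 37.7–60.3% ✗
Tm: Tm = 2·6 + 4·15 = 72°C ✓

Fails: GC content.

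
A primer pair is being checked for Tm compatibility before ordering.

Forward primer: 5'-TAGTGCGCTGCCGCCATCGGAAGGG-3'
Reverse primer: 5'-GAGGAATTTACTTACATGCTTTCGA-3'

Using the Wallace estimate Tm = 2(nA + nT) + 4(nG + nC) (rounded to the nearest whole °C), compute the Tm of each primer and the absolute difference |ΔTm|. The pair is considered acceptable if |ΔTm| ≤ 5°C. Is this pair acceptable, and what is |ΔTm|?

Forward: A=4 T=4 G=10 C=7 → Tm = 2·8 + 4·17 = 84°C.
Reverse: A=7 T=9 G=5 C=4 → Tm = 2·16 + 4·9 = 68°C.
|ΔTm| = |84 − 68| = 16°C, > 5°C.

|ΔTm| = 16°C; the pair is not acceptable.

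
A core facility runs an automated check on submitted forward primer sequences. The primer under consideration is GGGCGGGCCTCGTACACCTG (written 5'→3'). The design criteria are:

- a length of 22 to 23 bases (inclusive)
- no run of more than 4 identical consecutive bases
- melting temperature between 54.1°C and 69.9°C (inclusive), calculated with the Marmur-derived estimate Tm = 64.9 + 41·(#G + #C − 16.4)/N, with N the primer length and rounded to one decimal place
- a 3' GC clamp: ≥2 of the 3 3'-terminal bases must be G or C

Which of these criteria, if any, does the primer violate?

Base counts: A=2, T=3, G=8, C=7 (length 20).
length: length 20, outside 22–23 ✗
homopolymer run: longest run = 3 ✓
Tm: Tm = 64.9 + 41·(15 − 16.4)/20 = 62.0°C ✓
GC clamp: 3' end CTG has 2 G/C ✓

Fails: length.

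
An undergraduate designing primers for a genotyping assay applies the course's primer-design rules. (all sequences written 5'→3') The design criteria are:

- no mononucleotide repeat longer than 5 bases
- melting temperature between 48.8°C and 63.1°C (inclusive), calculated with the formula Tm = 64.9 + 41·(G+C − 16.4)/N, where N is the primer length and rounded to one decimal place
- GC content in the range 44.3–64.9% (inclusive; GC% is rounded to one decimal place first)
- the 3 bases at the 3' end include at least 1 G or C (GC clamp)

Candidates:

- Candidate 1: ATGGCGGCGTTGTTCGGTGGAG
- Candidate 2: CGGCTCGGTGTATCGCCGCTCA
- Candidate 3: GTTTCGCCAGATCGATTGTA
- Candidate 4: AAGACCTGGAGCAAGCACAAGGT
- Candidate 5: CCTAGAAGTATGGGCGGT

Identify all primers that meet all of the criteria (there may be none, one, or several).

Candidate 1 (22 nt, A=2 T=6 G=11 C=3): longest run = 2 ✓; Tm = 64.9 + 41·(14 − 16.4)/22 = 60.4°C ✓; GC 14/22 = 63.6% ✓; 3' end GAG has 2 G/C ✓ — passes.
Candidate 2 (22 nt, A=2 T=5 G=7 C=8): longest run = 2 ✓; Tm = 64.9 + 41·(15 − 16.4)/22 = 62.3°C ✓; GC 15/22 = 68.2%, outside 44.3–64.9% ✗; 3' end TCA has 1 G/C ✓ — fails.
Candidate 3 (20 nt, A=4 T=7 G=5 C=4): longest run = 3 ✓; Tm = 64.9 + 41·(9 − 16.4)/20 = 49.7°C ✓; GC 9/20 = 45.0% ✓; 3' end GTA has 1 G/C ✓ — passes.
Candidate 4 (23 nt, A=9 T=2 G=7 C=5): longest run = 2 ✓; Tm = 64.9 + 41·(12 − 16.4)/23 = 57.1°C ✓; GC 12/23 = 52.2% ✓; 3' end GGT has 2 G/C ✓ — passes.
Candidate 5 (18 nt, A=4 T=4 G=7 C=3): longest run = 3 ✓; Tm = 64.9 + 41·(10 − 16.4)/18 = 50.3°C ✓; GC 10/18 = 55.6% ✓; 3' end GGT has 2 G/C ✓ — passes.

Candidate 1, Candidate 3, Candidate 4 and Candidate 5.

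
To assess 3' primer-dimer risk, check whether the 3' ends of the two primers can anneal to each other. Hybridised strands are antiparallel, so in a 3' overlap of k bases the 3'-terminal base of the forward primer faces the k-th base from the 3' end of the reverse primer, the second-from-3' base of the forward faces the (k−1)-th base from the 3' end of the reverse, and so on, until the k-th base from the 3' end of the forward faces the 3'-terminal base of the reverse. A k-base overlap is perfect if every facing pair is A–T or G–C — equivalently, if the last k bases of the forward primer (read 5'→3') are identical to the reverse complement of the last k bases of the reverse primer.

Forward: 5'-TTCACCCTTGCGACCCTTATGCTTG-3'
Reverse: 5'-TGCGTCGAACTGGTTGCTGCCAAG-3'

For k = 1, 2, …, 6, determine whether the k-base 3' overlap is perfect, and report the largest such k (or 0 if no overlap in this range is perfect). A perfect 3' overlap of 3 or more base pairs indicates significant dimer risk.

Last 6 bases (5'→3') — forward …TGCTTG, reverse …GCCAAG.
Reverse complement of the reverse primer's last 6 bases: CTTGGC; its first k bases are the reverse complement of the reverse primer's last k bases, so a perfect k-base overlap needs the forward primer's last k bases to equal them.
Comparing (forward last k vs required): k=1: G vs C ✗; k=2: TG vs CT ✗; k=3: TTG vs CTT ✗; k=4: CTTG vs CTTG ✓; k=5: GCTTG vs CTTGG ✗; k=6: TGCTTG vs CTTGGC ✗.
Only k = 4 is perfect, so the longest perfect 3' overlap is 4.

Longest perfect overlap: 4 complementary base pairs; significant dimer risk (threshold 3).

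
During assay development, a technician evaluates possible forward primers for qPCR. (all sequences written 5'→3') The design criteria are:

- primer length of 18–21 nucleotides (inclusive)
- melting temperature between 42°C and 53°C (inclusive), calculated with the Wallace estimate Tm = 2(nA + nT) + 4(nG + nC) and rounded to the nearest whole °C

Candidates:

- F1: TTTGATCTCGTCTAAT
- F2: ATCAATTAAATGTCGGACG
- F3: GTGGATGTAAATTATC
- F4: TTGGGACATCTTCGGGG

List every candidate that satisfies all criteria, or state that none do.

F2 only.

F1 (16 nt, A=3 T=8 G=2 C=3): length 16, outside 18–21 ✗; Tm = 2·11 + 4·5 = 42°C ✓ — fails.
F2 (19 nt, A=7 T=5 G=4 C=3): length 19 ✓; Tm = 2·12 + 4·7 = 52°C ✓ — passes.
F3 (16 nt, A=5 T=6 G=4 C=1): length 16, outside 18–21 ✗; Tm = 2·11 + 4·5 = 42°C ✓ — fails.
F4 (17 nt, A=2 T=5 G=7 C=3): length 17, outside 18–21 ✗; Tm = 2·7 + 4·10 = 54°C, outside 42–53°C ✗ — fails.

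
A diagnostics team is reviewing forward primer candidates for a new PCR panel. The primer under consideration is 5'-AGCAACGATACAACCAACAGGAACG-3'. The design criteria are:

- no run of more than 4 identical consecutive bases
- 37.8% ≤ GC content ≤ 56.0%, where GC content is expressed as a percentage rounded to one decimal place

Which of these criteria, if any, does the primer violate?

Meets all criteria.

Base counts: A=12, T=1, G=5, C=7 (length 25).
homopolymer run: longest run = 2 ✓
GC content: GC 12/25 = 48.0% ✓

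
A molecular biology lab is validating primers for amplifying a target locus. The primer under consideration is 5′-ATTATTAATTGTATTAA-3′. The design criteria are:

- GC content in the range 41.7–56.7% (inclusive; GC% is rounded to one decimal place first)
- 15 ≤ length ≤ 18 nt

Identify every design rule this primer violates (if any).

Fails: GC content.

Base counts: A=7, T=9, G=1, C=0 (length 17).
GC content: GC 1/17 = 5.9%, outside 41.7–56.7% ✗
length: length 17 ✓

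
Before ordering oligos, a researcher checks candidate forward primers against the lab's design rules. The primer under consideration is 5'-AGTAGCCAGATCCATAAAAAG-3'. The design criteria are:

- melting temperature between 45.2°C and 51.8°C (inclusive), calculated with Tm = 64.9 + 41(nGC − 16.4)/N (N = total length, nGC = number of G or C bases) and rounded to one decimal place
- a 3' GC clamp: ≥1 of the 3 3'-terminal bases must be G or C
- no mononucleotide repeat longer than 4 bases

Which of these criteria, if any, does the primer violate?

Fails: homopolymer run.

Base counts: A=10, T=3, G=4, C=4 (length 21).
Tm: Tm = 64.9 + 41·(8 − 16.4)/21 = 48.5°C ✓
GC clamp: 3' end AAG has 1 G/C ✓
homopolymer run: longest run = 5, exceeds 4 ✗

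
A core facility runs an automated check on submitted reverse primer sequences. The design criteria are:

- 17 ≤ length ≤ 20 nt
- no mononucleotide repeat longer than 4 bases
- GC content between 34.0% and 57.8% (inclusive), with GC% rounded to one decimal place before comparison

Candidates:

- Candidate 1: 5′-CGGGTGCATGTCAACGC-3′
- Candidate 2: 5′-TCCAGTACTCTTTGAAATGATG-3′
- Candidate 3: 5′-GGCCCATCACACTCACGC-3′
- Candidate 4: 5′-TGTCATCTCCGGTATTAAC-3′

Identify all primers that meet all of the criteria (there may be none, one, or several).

Candidate 1 (17 nt, A=3 T=3 G=6 C=5): length 17 ✓; longest run = 3 ✓; GC 11/17 = 64.7%, outside 34.0–57.8% ✗ — fails.
Candidate 2 (22 nt, A=6 T=8 G=4 C=4): length 22, outside 17–20 ✗; longest run = 3 ✓; GC 8/22 = 36.4% ✓ — fails.
Candidate 3 (18 nt, A=4 T=2 G=3 C=9): length 18 ✓; longest run = 3 ✓; GC 12/18 = 66.7%, outside 34.0–57.8% ✗ — fails.
Candidate 4 (19 nt, A=4 T=7 G=3 C=5): length 19 ✓; longest run = 2 ✓; GC 8/19 = 42.1% ✓ — passes.

Candidate 4 only.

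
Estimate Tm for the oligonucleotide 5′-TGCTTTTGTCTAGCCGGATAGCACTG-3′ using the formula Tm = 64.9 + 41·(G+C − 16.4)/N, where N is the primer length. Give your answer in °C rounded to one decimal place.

Base counts: A=4, T=9, G=7, C=6; G+C = 13, N = 26.
Tm = 64.9 + 41·(13 − 16.4)/26 = 64.9 + -139.40/26 = 59.5°C.

59.5°C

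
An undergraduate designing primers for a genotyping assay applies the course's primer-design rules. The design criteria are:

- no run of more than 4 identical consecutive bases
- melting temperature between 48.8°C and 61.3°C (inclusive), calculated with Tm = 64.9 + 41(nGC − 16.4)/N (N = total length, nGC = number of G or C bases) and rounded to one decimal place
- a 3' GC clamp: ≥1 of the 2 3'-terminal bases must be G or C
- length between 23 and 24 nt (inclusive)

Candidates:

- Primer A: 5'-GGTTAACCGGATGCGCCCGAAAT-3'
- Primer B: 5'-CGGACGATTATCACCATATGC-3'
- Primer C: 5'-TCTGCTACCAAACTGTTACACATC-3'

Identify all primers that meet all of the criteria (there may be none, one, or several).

Primer A (23 nt, A=6 T=4 G=7 C=6): longest run = 3 ✓; Tm = 64.9 + 41·(13 − 16.4)/23 = 58.8°C ✓; 3' end AT has 0 G/C, need ≥1 ✗; length 23 ✓ — fails.
Primer B (21 nt, A=6 T=5 G=4 C=6): longest run = 2 ✓; Tm = 64.9 + 41·(10 − 16.4)/21 = 52.4°C ✓; 3' end GC has 2 G/C ✓; length 21, outside 23–24 ✗ — fails.
Primer C (24 nt, A=7 T=7 G=2 C=8): longest run = 3 ✓; Tm = 64.9 + 41·(10 − 16.4)/24 = 54.0°C ✓; 3' end TC has 1 G/C ✓; length 24 ✓ — passes.

Primer C only.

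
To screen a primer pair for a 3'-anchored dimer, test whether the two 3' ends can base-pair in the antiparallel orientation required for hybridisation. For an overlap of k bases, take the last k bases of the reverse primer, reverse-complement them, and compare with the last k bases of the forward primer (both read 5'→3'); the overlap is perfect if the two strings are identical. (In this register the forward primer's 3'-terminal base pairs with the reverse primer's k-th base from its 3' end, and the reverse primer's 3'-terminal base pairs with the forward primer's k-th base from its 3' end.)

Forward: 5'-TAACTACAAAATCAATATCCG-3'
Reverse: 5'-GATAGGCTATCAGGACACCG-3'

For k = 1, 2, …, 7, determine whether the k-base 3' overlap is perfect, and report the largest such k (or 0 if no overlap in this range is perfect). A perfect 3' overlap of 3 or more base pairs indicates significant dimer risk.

Last 7 bases (5'→3') — forward …ATATCCG, reverse …GACACCG.
Reverse complement of the reverse primer's last 7 bases: CGGTGTC; its first k bases are the reverse complement of the reverse primer's last k bases, so a perfect k-base overlap needs the forward primer's last k bases to equal them.
Comparing (forward last k vs required): k=1: G vs C ✗; k=2: CG vs CG ✓; k=3: CCG vs CGG ✗; k=4: TCCG vs CGGT ✗; k=5: ATCCG vs CGGTG ✗; k=6: TATCCG vs CGGTGT ✗; k=7: ATATCCG vs CGGTGTC ✗.
Only k = 2 is perfect, so the longest perfect 3' overlap is 2.

Longest perfect overlap: 2 complementary base pairs; below the dimer-risk threshold (threshold 3).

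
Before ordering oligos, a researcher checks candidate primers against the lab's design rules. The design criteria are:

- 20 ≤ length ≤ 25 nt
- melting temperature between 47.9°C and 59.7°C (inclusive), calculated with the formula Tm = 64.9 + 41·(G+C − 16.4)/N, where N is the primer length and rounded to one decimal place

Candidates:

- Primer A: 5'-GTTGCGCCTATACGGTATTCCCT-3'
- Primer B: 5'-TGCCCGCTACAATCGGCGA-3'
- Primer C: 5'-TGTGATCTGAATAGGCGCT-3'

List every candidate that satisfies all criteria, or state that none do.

Primer A only.

Primer A (23 nt, A=3 T=8 G=5 C=7): length 23 ✓; Tm = 64.9 + 41·(12 − 16.4)/23 = 57.1°C ✓ — passes.
Primer B (19 nt, A=4 T=3 G=5 C=7): length 19, outside 20–25 ✗; Tm = 64.9 + 41·(12 − 16.4)/19 = 55.4°C ✓ — fails.
Primer C (19 nt, A=4 T=6 G=6 C=3): length 19, outside 20–25 ✗; Tm = 64.9 + 41·(9 − 16.4)/19 = 48.9°C ✓ — fails.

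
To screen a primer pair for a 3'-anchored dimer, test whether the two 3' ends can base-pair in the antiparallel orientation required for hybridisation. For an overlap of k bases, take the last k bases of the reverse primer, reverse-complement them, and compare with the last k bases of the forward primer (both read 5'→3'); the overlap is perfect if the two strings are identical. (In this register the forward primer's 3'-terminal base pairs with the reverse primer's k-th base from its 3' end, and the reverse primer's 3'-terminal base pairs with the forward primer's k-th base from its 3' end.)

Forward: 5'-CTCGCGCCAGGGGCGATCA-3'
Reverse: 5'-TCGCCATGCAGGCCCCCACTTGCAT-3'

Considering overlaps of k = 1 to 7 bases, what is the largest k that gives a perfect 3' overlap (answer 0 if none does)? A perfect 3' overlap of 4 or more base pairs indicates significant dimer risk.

Longest perfect overlap: 1 complementary base pair; below the dimer-risk threshold (threshold 4).

Last 7 bases (5'→3') — forward …GCGATCA, reverse …CTTGCAT.
Reverse complement of the reverse primer's last 7 bases: ATGCAAG; its first k bases are the reverse complement of the reverse primer's last k bases, so a perfect k-base overlap needs the forward primer's last k bases to equal them.
Comparing (forward last k vs required): k=1: A vs A ✓; k=2: CA vs AT ✗; k=3: TCA vs ATG ✗; k=4: ATCA vs ATGC ✗; k=5: GATCA vs ATGCA ✗; k=6: CGATCA vs ATGCAA ✗; k=7: GCGATCA vs ATGCAAG ✗.
Only k = 1 is perfect, so the longest perfect 3' overlap is 1.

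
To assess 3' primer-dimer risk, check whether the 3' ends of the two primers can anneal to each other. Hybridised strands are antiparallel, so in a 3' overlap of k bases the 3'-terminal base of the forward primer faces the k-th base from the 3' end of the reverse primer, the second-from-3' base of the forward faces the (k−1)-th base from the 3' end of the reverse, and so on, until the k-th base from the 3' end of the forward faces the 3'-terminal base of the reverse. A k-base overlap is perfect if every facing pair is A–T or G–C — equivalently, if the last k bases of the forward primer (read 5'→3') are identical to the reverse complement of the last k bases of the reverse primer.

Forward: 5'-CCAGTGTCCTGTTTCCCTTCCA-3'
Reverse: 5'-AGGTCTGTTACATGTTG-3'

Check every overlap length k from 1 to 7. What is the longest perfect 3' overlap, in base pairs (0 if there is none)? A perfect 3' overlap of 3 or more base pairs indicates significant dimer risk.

Longest perfect overlap: 2 complementary base pairs; below the dimer-risk threshold (threshold 3).

Last 7 bases (5'→3') — forward …CCTTCCA, reverse …CATGTTG.
Reverse complement of the reverse primer's last 7 bases: CAACATG; its first k bases are the reverse complement of the reverse primer's last k bases, so a perfect k-base overlap needs the forward primer's last k bases to equal them.
Comparing (forward last k vs required): k=1: A vs C ✗; k=2: CA vs CA ✓; k=3: CCA vs CAA ✗; k=4: TCCA vs CAAC ✗; k=5: TTCCA vs CAACA ✗; k=6: CTTCCA vs CAACAT ✗; k=7: CCTTCCA vs CAACATG ✗.
Only k = 2 is perfect, so the longest perfect 3' overlap is 2.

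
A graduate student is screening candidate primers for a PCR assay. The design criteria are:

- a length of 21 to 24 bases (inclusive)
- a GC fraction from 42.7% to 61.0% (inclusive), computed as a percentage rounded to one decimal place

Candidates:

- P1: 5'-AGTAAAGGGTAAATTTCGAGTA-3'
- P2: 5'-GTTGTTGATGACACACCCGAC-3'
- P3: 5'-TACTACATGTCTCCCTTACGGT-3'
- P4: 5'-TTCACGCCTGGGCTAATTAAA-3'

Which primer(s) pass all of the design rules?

P1 (22 nt, A=9 T=6 G=6 C=1): length 22 ✓; GC 7/22 = 31.8%, outside 42.7–61.0% ✗ — fails.
P2 (21 nt, A=5 T=5 G=5 C=6): length 21 ✓; GC 11/21 = 52.4% ✓ — passes.
P3 (22 nt, A=4 T=8 G=3 C=7): length 22 ✓; GC 10/22 = 45.5% ✓ — passes.
P4 (21 nt, A=6 T=6 G=4 C=5): length 21 ✓; GC 9/21 = 42.9% ✓ — passes.

P2, P3 and P4.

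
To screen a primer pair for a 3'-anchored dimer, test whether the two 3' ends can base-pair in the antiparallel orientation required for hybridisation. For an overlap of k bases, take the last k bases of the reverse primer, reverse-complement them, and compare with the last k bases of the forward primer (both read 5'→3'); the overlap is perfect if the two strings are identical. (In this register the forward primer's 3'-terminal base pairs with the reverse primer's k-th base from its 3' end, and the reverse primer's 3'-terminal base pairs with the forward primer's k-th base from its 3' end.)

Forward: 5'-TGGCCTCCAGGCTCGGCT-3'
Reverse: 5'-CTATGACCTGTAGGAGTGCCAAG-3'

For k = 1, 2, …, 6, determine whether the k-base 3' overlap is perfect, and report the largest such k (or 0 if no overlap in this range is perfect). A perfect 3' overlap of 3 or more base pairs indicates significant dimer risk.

Last 6 bases (5'→3') — forward …TCGGCT, reverse …GCCAAG.
Reverse complement of the reverse primer's last 6 bases: CTTGGC; its first k bases are the reverse complement of the reverse primer's last k bases, so a perfect k-base overlap needs the forward primer's last k bases to equal them.
Comparing (forward last k vs required): k=1: T vs C ✗; k=2: CT vs CT ✓; k=3: GCT vs CTT ✗; k=4: GGCT vs CTTG ✗; k=5: CGGCT vs CTTGG ✗; k=6: TCGGCT vs CTTGGC ✗.
Only k = 2 is perfect, so the longest perfect 3' overlap is 2.

Longest perfect overlap: 2 complementary base pairs; below the dimer-risk threshold (threshold 3).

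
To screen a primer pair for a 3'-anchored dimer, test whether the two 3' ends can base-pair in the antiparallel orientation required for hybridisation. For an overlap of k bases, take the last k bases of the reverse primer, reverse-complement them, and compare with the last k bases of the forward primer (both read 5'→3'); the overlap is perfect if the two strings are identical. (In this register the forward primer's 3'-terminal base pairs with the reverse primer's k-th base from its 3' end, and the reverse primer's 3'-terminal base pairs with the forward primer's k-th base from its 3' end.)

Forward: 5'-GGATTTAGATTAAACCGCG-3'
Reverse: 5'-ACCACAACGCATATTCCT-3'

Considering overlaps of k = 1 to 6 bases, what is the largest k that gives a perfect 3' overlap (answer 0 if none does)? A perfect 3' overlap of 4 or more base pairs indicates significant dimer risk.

Longest perfect overlap: 0 complementary base pairs; below the dimer-risk threshold (threshold 4).

Last 6 bases (5'→3') — forward …ACCGCG, reverse …ATTCCT.
Reverse complement of the reverse primer's last 6 bases: AGGAAT; its first k bases are the reverse complement of the reverse primer's last k bases, so a perfect k-base overlap needs the forward primer's last k bases to equal them.
Comparing (forward last k vs required): k=1: G vs A ✗; k=2: CG vs AG ✗; k=3: GCG vs AGG ✗; k=4: CGCG vs AGGA ✗; k=5: CCGCG vs AGGAA ✗; k=6: ACCGCG vs AGGAAT ✗.
No overlap length from 1 to 6 is perfect, so the longest perfect 3' overlap is 0.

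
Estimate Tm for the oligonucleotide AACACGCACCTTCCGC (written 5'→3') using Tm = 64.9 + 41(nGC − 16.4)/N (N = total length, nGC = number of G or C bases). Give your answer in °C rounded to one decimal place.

48.5°C

Base counts: A=4, T=2, G=2, C=8; G+C = 10, N = 16.
Tm = 64.9 + 41·(10 − 16.4)/16 = 64.9 + -262.40/16 = 48.5°C.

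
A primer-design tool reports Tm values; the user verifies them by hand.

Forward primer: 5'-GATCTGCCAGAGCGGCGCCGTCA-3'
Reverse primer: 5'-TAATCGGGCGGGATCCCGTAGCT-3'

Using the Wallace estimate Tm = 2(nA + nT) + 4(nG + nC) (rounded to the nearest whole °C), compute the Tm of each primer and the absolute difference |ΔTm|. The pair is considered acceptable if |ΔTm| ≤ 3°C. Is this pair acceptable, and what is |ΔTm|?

Forward: A=4 T=3 G=8 C=8 → Tm = 2·7 + 4·16 = 78°C.
Reverse: A=4 T=5 G=8 C=6 → Tm = 2·9 + 4·14 = 74°C.
|ΔTm| = |78 − 74| = 4°C, > 3°C.

|ΔTm| = 4°C; the pair is not acceptable.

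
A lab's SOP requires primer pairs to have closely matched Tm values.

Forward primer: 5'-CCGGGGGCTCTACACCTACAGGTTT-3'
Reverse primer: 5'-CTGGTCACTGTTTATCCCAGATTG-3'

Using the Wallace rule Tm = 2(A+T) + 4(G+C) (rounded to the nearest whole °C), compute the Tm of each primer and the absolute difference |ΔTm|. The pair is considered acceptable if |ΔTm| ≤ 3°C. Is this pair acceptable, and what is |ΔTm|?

|ΔTm| = 10°C; the pair is not acceptable.

Forward: A=4 T=6 G=7 C=8 → Tm = 2·10 + 4·15 = 80°C.
Reverse: A=4 T=9 G=5 C=6 → Tm = 2·13 + 4·11 = 70°C.
|ΔTm| = |80 − 70| = 10°C, > 3°C.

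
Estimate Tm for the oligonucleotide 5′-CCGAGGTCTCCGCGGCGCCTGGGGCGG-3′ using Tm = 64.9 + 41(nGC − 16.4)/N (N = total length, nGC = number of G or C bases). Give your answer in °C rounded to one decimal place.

Base counts: A=1, T=3, G=13, C=10; G+C = 23, N = 27.
Tm = 64.9 + 41·(23 − 16.4)/27 = 64.9 + 270.60/27 = 74.9°C.

74.9°C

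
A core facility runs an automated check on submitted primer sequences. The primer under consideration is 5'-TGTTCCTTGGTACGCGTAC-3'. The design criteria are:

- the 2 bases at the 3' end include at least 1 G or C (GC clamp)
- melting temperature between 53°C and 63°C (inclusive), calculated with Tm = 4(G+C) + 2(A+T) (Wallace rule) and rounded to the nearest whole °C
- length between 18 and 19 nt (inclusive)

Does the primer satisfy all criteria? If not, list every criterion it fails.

Base counts: A=2, T=7, G=5, C=5 (length 19).
GC clamp: 3' end AC has 1 G/C ✓
Tm: Tm = 2·9 + 4·10 = 58°C ✓
length: length 19 ✓

Meets all criteria.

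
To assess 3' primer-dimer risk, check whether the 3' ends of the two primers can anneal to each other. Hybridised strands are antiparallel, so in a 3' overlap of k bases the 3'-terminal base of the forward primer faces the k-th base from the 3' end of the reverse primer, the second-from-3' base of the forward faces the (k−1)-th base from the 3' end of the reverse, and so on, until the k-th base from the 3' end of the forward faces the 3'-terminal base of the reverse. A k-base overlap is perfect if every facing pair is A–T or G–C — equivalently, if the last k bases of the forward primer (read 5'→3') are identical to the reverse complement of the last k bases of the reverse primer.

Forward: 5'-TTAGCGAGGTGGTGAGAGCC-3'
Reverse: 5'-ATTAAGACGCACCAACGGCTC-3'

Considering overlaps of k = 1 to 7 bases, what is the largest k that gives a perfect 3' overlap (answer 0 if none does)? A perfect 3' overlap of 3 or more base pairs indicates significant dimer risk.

Longest perfect overlap: 5 complementary base pairs; significant dimer risk (threshold 3).

Last 7 bases (5'→3') — forward …GAGAGCC, reverse …ACGGCTC.
Reverse complement of the reverse primer's last 7 bases: GAGCCGT; its first k bases are the reverse complement of the reverse primer's last k bases, so a perfect k-base overlap needs the forward primer's last k bases to equal them.
Comparing (forward last k vs required): k=1: C vs G ✗; k=2: CC vs GA ✗; k=3: GCC vs GAG ✗; k=4: AGCC vs GAGC ✗; k=5: GAGCC vs GAGCC ✓; k=6: AGAGCC vs GAGCCG ✗; k=7: GAGAGCC vs GAGCCGT ✗.
Only k = 5 is perfect, so the longest perfect 3' overlap is 5.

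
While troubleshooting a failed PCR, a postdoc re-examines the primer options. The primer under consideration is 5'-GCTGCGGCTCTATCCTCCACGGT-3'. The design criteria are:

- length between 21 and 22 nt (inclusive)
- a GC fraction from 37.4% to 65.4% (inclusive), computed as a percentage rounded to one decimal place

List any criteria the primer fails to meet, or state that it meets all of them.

Fails: length.

Base counts: A=2, T=6, G=6, C=9 (length 23).
length: length 23, outside 21–22 ✗
GC content: GC 15/23 = 65.2% ✓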